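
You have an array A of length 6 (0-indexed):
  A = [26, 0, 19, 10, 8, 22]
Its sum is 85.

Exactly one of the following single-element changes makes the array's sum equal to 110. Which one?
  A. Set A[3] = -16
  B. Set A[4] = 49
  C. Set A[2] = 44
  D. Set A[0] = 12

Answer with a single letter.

Option A: A[3] 10->-16, delta=-26, new_sum=85+(-26)=59
Option B: A[4] 8->49, delta=41, new_sum=85+(41)=126
Option C: A[2] 19->44, delta=25, new_sum=85+(25)=110 <-- matches target
Option D: A[0] 26->12, delta=-14, new_sum=85+(-14)=71

Answer: C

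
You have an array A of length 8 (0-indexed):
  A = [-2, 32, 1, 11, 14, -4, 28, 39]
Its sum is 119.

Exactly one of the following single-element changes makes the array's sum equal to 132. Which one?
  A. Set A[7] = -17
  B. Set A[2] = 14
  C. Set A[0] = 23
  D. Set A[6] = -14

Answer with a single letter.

Answer: B

Derivation:
Option A: A[7] 39->-17, delta=-56, new_sum=119+(-56)=63
Option B: A[2] 1->14, delta=13, new_sum=119+(13)=132 <-- matches target
Option C: A[0] -2->23, delta=25, new_sum=119+(25)=144
Option D: A[6] 28->-14, delta=-42, new_sum=119+(-42)=77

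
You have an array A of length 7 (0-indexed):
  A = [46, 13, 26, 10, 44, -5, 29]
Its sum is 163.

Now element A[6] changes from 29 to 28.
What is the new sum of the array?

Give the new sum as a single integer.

Answer: 162

Derivation:
Old value at index 6: 29
New value at index 6: 28
Delta = 28 - 29 = -1
New sum = old_sum + delta = 163 + (-1) = 162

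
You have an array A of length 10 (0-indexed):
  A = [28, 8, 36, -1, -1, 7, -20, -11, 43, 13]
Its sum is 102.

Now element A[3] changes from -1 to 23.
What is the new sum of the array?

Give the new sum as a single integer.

Old value at index 3: -1
New value at index 3: 23
Delta = 23 - -1 = 24
New sum = old_sum + delta = 102 + (24) = 126

Answer: 126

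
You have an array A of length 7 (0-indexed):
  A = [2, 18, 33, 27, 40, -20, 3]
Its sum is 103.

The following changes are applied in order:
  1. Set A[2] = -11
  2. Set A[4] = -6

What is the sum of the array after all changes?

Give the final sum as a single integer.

Initial sum: 103
Change 1: A[2] 33 -> -11, delta = -44, sum = 59
Change 2: A[4] 40 -> -6, delta = -46, sum = 13

Answer: 13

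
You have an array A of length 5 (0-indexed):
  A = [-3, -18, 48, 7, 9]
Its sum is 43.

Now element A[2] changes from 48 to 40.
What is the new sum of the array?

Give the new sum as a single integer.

Answer: 35

Derivation:
Old value at index 2: 48
New value at index 2: 40
Delta = 40 - 48 = -8
New sum = old_sum + delta = 43 + (-8) = 35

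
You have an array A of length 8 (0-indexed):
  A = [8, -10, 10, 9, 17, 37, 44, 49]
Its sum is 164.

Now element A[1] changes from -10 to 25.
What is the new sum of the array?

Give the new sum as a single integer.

Answer: 199

Derivation:
Old value at index 1: -10
New value at index 1: 25
Delta = 25 - -10 = 35
New sum = old_sum + delta = 164 + (35) = 199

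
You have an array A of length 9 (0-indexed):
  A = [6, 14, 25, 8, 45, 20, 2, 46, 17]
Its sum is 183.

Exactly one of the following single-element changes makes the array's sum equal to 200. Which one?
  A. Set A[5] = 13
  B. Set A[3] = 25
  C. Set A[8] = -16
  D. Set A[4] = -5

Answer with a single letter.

Answer: B

Derivation:
Option A: A[5] 20->13, delta=-7, new_sum=183+(-7)=176
Option B: A[3] 8->25, delta=17, new_sum=183+(17)=200 <-- matches target
Option C: A[8] 17->-16, delta=-33, new_sum=183+(-33)=150
Option D: A[4] 45->-5, delta=-50, new_sum=183+(-50)=133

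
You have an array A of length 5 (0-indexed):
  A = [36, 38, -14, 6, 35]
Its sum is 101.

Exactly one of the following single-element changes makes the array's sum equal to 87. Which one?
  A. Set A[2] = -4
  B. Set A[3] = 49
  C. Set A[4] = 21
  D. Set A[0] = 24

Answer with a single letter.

Answer: C

Derivation:
Option A: A[2] -14->-4, delta=10, new_sum=101+(10)=111
Option B: A[3] 6->49, delta=43, new_sum=101+(43)=144
Option C: A[4] 35->21, delta=-14, new_sum=101+(-14)=87 <-- matches target
Option D: A[0] 36->24, delta=-12, new_sum=101+(-12)=89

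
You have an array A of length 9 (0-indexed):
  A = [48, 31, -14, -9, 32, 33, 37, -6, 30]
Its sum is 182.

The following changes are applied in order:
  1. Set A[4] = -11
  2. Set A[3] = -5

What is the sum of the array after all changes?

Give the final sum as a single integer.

Answer: 143

Derivation:
Initial sum: 182
Change 1: A[4] 32 -> -11, delta = -43, sum = 139
Change 2: A[3] -9 -> -5, delta = 4, sum = 143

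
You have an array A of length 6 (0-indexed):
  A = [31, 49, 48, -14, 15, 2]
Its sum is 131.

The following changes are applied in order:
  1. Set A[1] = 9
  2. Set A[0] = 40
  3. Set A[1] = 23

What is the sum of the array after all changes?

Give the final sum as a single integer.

Initial sum: 131
Change 1: A[1] 49 -> 9, delta = -40, sum = 91
Change 2: A[0] 31 -> 40, delta = 9, sum = 100
Change 3: A[1] 9 -> 23, delta = 14, sum = 114

Answer: 114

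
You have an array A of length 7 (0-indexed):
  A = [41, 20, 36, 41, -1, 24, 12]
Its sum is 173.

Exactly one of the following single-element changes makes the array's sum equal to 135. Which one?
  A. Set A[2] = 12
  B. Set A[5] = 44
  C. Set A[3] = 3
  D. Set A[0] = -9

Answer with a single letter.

Answer: C

Derivation:
Option A: A[2] 36->12, delta=-24, new_sum=173+(-24)=149
Option B: A[5] 24->44, delta=20, new_sum=173+(20)=193
Option C: A[3] 41->3, delta=-38, new_sum=173+(-38)=135 <-- matches target
Option D: A[0] 41->-9, delta=-50, new_sum=173+(-50)=123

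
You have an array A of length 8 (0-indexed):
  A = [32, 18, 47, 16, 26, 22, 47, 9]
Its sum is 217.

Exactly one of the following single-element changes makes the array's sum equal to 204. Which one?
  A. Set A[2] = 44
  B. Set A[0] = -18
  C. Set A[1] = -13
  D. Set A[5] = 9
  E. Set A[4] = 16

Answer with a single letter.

Answer: D

Derivation:
Option A: A[2] 47->44, delta=-3, new_sum=217+(-3)=214
Option B: A[0] 32->-18, delta=-50, new_sum=217+(-50)=167
Option C: A[1] 18->-13, delta=-31, new_sum=217+(-31)=186
Option D: A[5] 22->9, delta=-13, new_sum=217+(-13)=204 <-- matches target
Option E: A[4] 26->16, delta=-10, new_sum=217+(-10)=207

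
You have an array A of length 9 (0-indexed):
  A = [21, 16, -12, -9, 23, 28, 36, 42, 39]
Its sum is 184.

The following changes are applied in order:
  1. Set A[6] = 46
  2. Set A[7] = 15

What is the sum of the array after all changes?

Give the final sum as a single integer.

Initial sum: 184
Change 1: A[6] 36 -> 46, delta = 10, sum = 194
Change 2: A[7] 42 -> 15, delta = -27, sum = 167

Answer: 167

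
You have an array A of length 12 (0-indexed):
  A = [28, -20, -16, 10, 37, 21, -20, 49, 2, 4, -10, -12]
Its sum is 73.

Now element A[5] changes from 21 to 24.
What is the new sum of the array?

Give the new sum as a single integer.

Old value at index 5: 21
New value at index 5: 24
Delta = 24 - 21 = 3
New sum = old_sum + delta = 73 + (3) = 76

Answer: 76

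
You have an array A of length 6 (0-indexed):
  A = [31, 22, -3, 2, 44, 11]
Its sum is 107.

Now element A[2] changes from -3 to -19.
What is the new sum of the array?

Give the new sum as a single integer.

Answer: 91

Derivation:
Old value at index 2: -3
New value at index 2: -19
Delta = -19 - -3 = -16
New sum = old_sum + delta = 107 + (-16) = 91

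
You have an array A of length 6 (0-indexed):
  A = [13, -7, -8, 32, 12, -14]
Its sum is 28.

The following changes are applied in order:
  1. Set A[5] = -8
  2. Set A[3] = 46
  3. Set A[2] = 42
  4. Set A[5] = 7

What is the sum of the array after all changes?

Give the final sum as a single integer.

Answer: 113

Derivation:
Initial sum: 28
Change 1: A[5] -14 -> -8, delta = 6, sum = 34
Change 2: A[3] 32 -> 46, delta = 14, sum = 48
Change 3: A[2] -8 -> 42, delta = 50, sum = 98
Change 4: A[5] -8 -> 7, delta = 15, sum = 113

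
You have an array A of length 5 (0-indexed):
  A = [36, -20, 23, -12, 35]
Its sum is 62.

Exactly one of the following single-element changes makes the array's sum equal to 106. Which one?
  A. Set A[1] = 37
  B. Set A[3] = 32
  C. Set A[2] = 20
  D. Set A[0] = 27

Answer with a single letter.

Answer: B

Derivation:
Option A: A[1] -20->37, delta=57, new_sum=62+(57)=119
Option B: A[3] -12->32, delta=44, new_sum=62+(44)=106 <-- matches target
Option C: A[2] 23->20, delta=-3, new_sum=62+(-3)=59
Option D: A[0] 36->27, delta=-9, new_sum=62+(-9)=53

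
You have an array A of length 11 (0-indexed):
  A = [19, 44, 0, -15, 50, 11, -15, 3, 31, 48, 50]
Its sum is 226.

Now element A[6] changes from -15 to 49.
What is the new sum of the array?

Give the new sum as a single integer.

Answer: 290

Derivation:
Old value at index 6: -15
New value at index 6: 49
Delta = 49 - -15 = 64
New sum = old_sum + delta = 226 + (64) = 290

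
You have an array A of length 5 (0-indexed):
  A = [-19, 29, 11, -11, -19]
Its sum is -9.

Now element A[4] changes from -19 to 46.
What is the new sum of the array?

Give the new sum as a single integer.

Answer: 56

Derivation:
Old value at index 4: -19
New value at index 4: 46
Delta = 46 - -19 = 65
New sum = old_sum + delta = -9 + (65) = 56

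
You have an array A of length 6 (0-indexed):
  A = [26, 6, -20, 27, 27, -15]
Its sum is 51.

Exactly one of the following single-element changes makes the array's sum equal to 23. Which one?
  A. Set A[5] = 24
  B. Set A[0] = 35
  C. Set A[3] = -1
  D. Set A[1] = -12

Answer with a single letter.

Answer: C

Derivation:
Option A: A[5] -15->24, delta=39, new_sum=51+(39)=90
Option B: A[0] 26->35, delta=9, new_sum=51+(9)=60
Option C: A[3] 27->-1, delta=-28, new_sum=51+(-28)=23 <-- matches target
Option D: A[1] 6->-12, delta=-18, new_sum=51+(-18)=33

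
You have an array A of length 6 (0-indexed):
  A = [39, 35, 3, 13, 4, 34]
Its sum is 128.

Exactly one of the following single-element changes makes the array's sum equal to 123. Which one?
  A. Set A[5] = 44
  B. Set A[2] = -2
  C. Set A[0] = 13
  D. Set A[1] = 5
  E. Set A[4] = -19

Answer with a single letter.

Answer: B

Derivation:
Option A: A[5] 34->44, delta=10, new_sum=128+(10)=138
Option B: A[2] 3->-2, delta=-5, new_sum=128+(-5)=123 <-- matches target
Option C: A[0] 39->13, delta=-26, new_sum=128+(-26)=102
Option D: A[1] 35->5, delta=-30, new_sum=128+(-30)=98
Option E: A[4] 4->-19, delta=-23, new_sum=128+(-23)=105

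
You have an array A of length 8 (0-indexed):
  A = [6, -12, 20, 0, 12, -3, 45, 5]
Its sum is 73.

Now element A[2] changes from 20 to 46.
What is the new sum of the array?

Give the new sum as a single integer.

Old value at index 2: 20
New value at index 2: 46
Delta = 46 - 20 = 26
New sum = old_sum + delta = 73 + (26) = 99

Answer: 99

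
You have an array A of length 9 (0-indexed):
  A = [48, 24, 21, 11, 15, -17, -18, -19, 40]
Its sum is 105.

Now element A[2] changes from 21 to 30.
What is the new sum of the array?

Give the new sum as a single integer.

Old value at index 2: 21
New value at index 2: 30
Delta = 30 - 21 = 9
New sum = old_sum + delta = 105 + (9) = 114

Answer: 114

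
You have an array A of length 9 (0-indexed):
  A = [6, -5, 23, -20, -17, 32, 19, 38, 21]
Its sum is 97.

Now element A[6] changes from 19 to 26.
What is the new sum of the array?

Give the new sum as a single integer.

Old value at index 6: 19
New value at index 6: 26
Delta = 26 - 19 = 7
New sum = old_sum + delta = 97 + (7) = 104

Answer: 104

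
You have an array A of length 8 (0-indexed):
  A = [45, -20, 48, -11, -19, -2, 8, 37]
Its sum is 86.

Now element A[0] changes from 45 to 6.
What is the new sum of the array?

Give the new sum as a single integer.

Old value at index 0: 45
New value at index 0: 6
Delta = 6 - 45 = -39
New sum = old_sum + delta = 86 + (-39) = 47

Answer: 47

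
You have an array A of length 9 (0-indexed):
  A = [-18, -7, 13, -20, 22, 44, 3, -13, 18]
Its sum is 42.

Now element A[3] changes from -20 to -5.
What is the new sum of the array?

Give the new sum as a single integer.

Old value at index 3: -20
New value at index 3: -5
Delta = -5 - -20 = 15
New sum = old_sum + delta = 42 + (15) = 57

Answer: 57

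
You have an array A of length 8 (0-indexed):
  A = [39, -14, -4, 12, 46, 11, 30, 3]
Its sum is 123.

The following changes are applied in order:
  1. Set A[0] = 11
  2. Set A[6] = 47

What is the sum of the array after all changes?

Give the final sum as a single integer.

Answer: 112

Derivation:
Initial sum: 123
Change 1: A[0] 39 -> 11, delta = -28, sum = 95
Change 2: A[6] 30 -> 47, delta = 17, sum = 112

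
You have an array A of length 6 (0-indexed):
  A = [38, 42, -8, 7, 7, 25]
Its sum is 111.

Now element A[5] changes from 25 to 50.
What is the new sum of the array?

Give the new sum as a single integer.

Answer: 136

Derivation:
Old value at index 5: 25
New value at index 5: 50
Delta = 50 - 25 = 25
New sum = old_sum + delta = 111 + (25) = 136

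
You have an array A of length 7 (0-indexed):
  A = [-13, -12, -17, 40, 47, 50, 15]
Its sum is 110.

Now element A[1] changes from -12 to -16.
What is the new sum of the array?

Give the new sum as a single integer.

Answer: 106

Derivation:
Old value at index 1: -12
New value at index 1: -16
Delta = -16 - -12 = -4
New sum = old_sum + delta = 110 + (-4) = 106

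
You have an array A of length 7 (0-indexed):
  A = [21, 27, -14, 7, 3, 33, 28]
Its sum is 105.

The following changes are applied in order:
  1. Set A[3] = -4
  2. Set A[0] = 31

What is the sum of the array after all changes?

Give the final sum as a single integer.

Answer: 104

Derivation:
Initial sum: 105
Change 1: A[3] 7 -> -4, delta = -11, sum = 94
Change 2: A[0] 21 -> 31, delta = 10, sum = 104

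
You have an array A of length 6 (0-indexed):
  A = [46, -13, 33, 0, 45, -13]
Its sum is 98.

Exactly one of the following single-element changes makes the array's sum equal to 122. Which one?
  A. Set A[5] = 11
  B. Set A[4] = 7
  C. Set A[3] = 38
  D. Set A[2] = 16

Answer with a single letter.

Answer: A

Derivation:
Option A: A[5] -13->11, delta=24, new_sum=98+(24)=122 <-- matches target
Option B: A[4] 45->7, delta=-38, new_sum=98+(-38)=60
Option C: A[3] 0->38, delta=38, new_sum=98+(38)=136
Option D: A[2] 33->16, delta=-17, new_sum=98+(-17)=81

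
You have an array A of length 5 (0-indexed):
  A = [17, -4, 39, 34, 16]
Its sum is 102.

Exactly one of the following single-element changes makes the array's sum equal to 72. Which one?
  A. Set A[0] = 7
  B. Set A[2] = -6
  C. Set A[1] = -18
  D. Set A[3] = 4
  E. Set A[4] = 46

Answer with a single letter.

Answer: D

Derivation:
Option A: A[0] 17->7, delta=-10, new_sum=102+(-10)=92
Option B: A[2] 39->-6, delta=-45, new_sum=102+(-45)=57
Option C: A[1] -4->-18, delta=-14, new_sum=102+(-14)=88
Option D: A[3] 34->4, delta=-30, new_sum=102+(-30)=72 <-- matches target
Option E: A[4] 16->46, delta=30, new_sum=102+(30)=132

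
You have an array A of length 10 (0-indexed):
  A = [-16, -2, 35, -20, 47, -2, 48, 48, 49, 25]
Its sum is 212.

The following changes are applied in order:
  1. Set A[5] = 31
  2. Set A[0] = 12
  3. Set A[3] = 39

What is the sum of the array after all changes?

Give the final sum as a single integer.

Answer: 332

Derivation:
Initial sum: 212
Change 1: A[5] -2 -> 31, delta = 33, sum = 245
Change 2: A[0] -16 -> 12, delta = 28, sum = 273
Change 3: A[3] -20 -> 39, delta = 59, sum = 332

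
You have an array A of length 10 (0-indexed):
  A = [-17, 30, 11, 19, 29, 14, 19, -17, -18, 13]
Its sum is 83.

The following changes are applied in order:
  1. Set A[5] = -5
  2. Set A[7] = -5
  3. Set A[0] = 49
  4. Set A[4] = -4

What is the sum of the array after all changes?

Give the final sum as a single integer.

Answer: 109

Derivation:
Initial sum: 83
Change 1: A[5] 14 -> -5, delta = -19, sum = 64
Change 2: A[7] -17 -> -5, delta = 12, sum = 76
Change 3: A[0] -17 -> 49, delta = 66, sum = 142
Change 4: A[4] 29 -> -4, delta = -33, sum = 109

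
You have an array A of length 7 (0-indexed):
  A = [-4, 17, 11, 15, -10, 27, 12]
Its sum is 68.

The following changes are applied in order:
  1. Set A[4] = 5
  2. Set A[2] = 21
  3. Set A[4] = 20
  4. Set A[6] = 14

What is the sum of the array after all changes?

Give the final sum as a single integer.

Initial sum: 68
Change 1: A[4] -10 -> 5, delta = 15, sum = 83
Change 2: A[2] 11 -> 21, delta = 10, sum = 93
Change 3: A[4] 5 -> 20, delta = 15, sum = 108
Change 4: A[6] 12 -> 14, delta = 2, sum = 110

Answer: 110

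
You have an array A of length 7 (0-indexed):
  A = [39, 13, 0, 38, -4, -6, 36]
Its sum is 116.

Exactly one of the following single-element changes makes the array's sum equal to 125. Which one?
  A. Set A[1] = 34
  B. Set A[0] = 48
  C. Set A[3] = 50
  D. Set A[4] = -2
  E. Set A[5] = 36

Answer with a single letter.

Option A: A[1] 13->34, delta=21, new_sum=116+(21)=137
Option B: A[0] 39->48, delta=9, new_sum=116+(9)=125 <-- matches target
Option C: A[3] 38->50, delta=12, new_sum=116+(12)=128
Option D: A[4] -4->-2, delta=2, new_sum=116+(2)=118
Option E: A[5] -6->36, delta=42, new_sum=116+(42)=158

Answer: B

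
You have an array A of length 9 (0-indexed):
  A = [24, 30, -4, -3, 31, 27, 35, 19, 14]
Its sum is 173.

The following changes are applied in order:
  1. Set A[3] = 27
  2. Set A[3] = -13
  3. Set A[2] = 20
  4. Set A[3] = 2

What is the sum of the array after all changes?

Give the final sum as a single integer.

Answer: 202

Derivation:
Initial sum: 173
Change 1: A[3] -3 -> 27, delta = 30, sum = 203
Change 2: A[3] 27 -> -13, delta = -40, sum = 163
Change 3: A[2] -4 -> 20, delta = 24, sum = 187
Change 4: A[3] -13 -> 2, delta = 15, sum = 202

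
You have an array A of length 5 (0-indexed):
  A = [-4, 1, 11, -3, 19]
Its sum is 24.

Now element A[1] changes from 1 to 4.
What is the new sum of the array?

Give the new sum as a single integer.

Answer: 27

Derivation:
Old value at index 1: 1
New value at index 1: 4
Delta = 4 - 1 = 3
New sum = old_sum + delta = 24 + (3) = 27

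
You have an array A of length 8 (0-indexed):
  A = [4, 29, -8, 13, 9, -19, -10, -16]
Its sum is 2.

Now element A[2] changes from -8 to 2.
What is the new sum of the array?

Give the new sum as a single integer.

Answer: 12

Derivation:
Old value at index 2: -8
New value at index 2: 2
Delta = 2 - -8 = 10
New sum = old_sum + delta = 2 + (10) = 12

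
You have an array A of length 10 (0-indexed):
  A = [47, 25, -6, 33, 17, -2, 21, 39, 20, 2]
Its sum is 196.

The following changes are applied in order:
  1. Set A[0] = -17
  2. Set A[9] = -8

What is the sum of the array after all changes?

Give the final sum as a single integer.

Initial sum: 196
Change 1: A[0] 47 -> -17, delta = -64, sum = 132
Change 2: A[9] 2 -> -8, delta = -10, sum = 122

Answer: 122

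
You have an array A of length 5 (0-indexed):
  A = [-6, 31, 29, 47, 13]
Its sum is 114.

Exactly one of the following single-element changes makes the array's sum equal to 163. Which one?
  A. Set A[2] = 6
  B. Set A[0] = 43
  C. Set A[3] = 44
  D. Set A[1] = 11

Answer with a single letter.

Answer: B

Derivation:
Option A: A[2] 29->6, delta=-23, new_sum=114+(-23)=91
Option B: A[0] -6->43, delta=49, new_sum=114+(49)=163 <-- matches target
Option C: A[3] 47->44, delta=-3, new_sum=114+(-3)=111
Option D: A[1] 31->11, delta=-20, new_sum=114+(-20)=94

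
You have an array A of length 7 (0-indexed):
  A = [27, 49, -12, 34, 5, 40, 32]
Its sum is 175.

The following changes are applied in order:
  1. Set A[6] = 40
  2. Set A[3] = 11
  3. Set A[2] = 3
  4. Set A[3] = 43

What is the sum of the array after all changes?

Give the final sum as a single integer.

Answer: 207

Derivation:
Initial sum: 175
Change 1: A[6] 32 -> 40, delta = 8, sum = 183
Change 2: A[3] 34 -> 11, delta = -23, sum = 160
Change 3: A[2] -12 -> 3, delta = 15, sum = 175
Change 4: A[3] 11 -> 43, delta = 32, sum = 207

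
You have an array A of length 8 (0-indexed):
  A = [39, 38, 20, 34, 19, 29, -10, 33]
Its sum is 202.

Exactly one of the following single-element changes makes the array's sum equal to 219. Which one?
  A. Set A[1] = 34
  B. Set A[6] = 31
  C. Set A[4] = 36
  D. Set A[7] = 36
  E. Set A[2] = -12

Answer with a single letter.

Option A: A[1] 38->34, delta=-4, new_sum=202+(-4)=198
Option B: A[6] -10->31, delta=41, new_sum=202+(41)=243
Option C: A[4] 19->36, delta=17, new_sum=202+(17)=219 <-- matches target
Option D: A[7] 33->36, delta=3, new_sum=202+(3)=205
Option E: A[2] 20->-12, delta=-32, new_sum=202+(-32)=170

Answer: C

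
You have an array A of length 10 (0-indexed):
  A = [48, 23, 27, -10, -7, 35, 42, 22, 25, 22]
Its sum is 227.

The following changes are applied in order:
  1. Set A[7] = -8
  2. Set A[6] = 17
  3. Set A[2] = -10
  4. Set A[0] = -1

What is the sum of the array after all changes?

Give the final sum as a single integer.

Answer: 86

Derivation:
Initial sum: 227
Change 1: A[7] 22 -> -8, delta = -30, sum = 197
Change 2: A[6] 42 -> 17, delta = -25, sum = 172
Change 3: A[2] 27 -> -10, delta = -37, sum = 135
Change 4: A[0] 48 -> -1, delta = -49, sum = 86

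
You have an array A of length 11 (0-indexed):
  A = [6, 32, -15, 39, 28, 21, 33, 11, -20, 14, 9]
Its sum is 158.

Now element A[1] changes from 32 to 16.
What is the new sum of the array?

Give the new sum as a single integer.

Old value at index 1: 32
New value at index 1: 16
Delta = 16 - 32 = -16
New sum = old_sum + delta = 158 + (-16) = 142

Answer: 142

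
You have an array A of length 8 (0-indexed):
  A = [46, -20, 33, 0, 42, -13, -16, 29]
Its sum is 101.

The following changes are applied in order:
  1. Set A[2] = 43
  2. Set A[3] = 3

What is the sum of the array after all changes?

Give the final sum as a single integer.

Answer: 114

Derivation:
Initial sum: 101
Change 1: A[2] 33 -> 43, delta = 10, sum = 111
Change 2: A[3] 0 -> 3, delta = 3, sum = 114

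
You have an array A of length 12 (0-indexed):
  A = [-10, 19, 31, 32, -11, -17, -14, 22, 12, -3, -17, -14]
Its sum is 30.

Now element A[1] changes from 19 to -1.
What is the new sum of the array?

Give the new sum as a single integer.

Answer: 10

Derivation:
Old value at index 1: 19
New value at index 1: -1
Delta = -1 - 19 = -20
New sum = old_sum + delta = 30 + (-20) = 10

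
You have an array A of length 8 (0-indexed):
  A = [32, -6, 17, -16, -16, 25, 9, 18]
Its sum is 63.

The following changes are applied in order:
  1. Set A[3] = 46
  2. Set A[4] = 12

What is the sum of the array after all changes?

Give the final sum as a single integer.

Initial sum: 63
Change 1: A[3] -16 -> 46, delta = 62, sum = 125
Change 2: A[4] -16 -> 12, delta = 28, sum = 153

Answer: 153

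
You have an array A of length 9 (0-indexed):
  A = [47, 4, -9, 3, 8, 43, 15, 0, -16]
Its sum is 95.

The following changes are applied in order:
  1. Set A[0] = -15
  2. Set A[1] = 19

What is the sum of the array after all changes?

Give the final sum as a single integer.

Initial sum: 95
Change 1: A[0] 47 -> -15, delta = -62, sum = 33
Change 2: A[1] 4 -> 19, delta = 15, sum = 48

Answer: 48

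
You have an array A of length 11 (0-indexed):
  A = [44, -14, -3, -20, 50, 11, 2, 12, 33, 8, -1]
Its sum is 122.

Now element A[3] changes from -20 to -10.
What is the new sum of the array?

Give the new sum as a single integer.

Old value at index 3: -20
New value at index 3: -10
Delta = -10 - -20 = 10
New sum = old_sum + delta = 122 + (10) = 132

Answer: 132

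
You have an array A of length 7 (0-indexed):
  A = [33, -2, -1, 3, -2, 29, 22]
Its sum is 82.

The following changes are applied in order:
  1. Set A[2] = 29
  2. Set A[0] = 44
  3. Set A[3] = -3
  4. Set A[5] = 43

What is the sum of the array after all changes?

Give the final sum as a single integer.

Answer: 131

Derivation:
Initial sum: 82
Change 1: A[2] -1 -> 29, delta = 30, sum = 112
Change 2: A[0] 33 -> 44, delta = 11, sum = 123
Change 3: A[3] 3 -> -3, delta = -6, sum = 117
Change 4: A[5] 29 -> 43, delta = 14, sum = 131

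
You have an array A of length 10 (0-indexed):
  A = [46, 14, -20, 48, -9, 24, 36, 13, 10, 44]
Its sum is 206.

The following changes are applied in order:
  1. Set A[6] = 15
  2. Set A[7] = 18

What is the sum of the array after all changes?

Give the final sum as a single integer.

Initial sum: 206
Change 1: A[6] 36 -> 15, delta = -21, sum = 185
Change 2: A[7] 13 -> 18, delta = 5, sum = 190

Answer: 190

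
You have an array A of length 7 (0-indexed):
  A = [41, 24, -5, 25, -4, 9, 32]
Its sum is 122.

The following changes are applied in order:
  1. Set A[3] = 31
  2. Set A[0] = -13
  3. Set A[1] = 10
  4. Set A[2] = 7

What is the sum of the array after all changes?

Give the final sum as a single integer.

Initial sum: 122
Change 1: A[3] 25 -> 31, delta = 6, sum = 128
Change 2: A[0] 41 -> -13, delta = -54, sum = 74
Change 3: A[1] 24 -> 10, delta = -14, sum = 60
Change 4: A[2] -5 -> 7, delta = 12, sum = 72

Answer: 72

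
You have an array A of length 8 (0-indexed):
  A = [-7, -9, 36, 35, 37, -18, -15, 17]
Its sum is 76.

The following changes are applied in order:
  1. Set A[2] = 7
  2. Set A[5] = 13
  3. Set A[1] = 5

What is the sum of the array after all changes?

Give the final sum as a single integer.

Answer: 92

Derivation:
Initial sum: 76
Change 1: A[2] 36 -> 7, delta = -29, sum = 47
Change 2: A[5] -18 -> 13, delta = 31, sum = 78
Change 3: A[1] -9 -> 5, delta = 14, sum = 92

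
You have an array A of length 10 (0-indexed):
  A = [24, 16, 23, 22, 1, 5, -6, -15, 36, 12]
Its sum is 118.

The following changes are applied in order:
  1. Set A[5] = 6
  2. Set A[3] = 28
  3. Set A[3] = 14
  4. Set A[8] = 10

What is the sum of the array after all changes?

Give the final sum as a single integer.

Answer: 85

Derivation:
Initial sum: 118
Change 1: A[5] 5 -> 6, delta = 1, sum = 119
Change 2: A[3] 22 -> 28, delta = 6, sum = 125
Change 3: A[3] 28 -> 14, delta = -14, sum = 111
Change 4: A[8] 36 -> 10, delta = -26, sum = 85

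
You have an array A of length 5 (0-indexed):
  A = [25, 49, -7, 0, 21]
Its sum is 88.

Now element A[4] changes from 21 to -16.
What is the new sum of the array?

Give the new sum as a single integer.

Answer: 51

Derivation:
Old value at index 4: 21
New value at index 4: -16
Delta = -16 - 21 = -37
New sum = old_sum + delta = 88 + (-37) = 51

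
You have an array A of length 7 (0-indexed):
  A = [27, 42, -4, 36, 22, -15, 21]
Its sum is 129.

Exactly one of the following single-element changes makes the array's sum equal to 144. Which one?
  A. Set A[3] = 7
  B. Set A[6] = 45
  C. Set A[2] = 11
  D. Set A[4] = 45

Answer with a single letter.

Answer: C

Derivation:
Option A: A[3] 36->7, delta=-29, new_sum=129+(-29)=100
Option B: A[6] 21->45, delta=24, new_sum=129+(24)=153
Option C: A[2] -4->11, delta=15, new_sum=129+(15)=144 <-- matches target
Option D: A[4] 22->45, delta=23, new_sum=129+(23)=152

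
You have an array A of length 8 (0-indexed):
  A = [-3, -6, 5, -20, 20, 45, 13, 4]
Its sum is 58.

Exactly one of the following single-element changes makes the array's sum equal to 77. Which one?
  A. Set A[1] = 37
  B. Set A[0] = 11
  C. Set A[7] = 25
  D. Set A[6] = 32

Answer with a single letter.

Option A: A[1] -6->37, delta=43, new_sum=58+(43)=101
Option B: A[0] -3->11, delta=14, new_sum=58+(14)=72
Option C: A[7] 4->25, delta=21, new_sum=58+(21)=79
Option D: A[6] 13->32, delta=19, new_sum=58+(19)=77 <-- matches target

Answer: D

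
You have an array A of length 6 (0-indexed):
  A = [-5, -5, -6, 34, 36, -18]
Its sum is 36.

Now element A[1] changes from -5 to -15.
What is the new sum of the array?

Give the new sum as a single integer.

Old value at index 1: -5
New value at index 1: -15
Delta = -15 - -5 = -10
New sum = old_sum + delta = 36 + (-10) = 26

Answer: 26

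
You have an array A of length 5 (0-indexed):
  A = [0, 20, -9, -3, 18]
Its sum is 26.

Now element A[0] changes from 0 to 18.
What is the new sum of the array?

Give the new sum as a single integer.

Old value at index 0: 0
New value at index 0: 18
Delta = 18 - 0 = 18
New sum = old_sum + delta = 26 + (18) = 44

Answer: 44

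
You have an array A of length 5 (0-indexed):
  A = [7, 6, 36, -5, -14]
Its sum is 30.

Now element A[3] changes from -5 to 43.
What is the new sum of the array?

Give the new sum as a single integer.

Old value at index 3: -5
New value at index 3: 43
Delta = 43 - -5 = 48
New sum = old_sum + delta = 30 + (48) = 78

Answer: 78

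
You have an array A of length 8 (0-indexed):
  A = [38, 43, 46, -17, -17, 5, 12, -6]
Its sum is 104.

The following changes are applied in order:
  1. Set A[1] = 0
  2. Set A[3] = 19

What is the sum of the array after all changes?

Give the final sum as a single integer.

Answer: 97

Derivation:
Initial sum: 104
Change 1: A[1] 43 -> 0, delta = -43, sum = 61
Change 2: A[3] -17 -> 19, delta = 36, sum = 97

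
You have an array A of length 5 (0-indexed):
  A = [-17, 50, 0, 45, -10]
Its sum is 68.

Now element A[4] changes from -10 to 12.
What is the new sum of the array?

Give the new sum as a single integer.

Old value at index 4: -10
New value at index 4: 12
Delta = 12 - -10 = 22
New sum = old_sum + delta = 68 + (22) = 90

Answer: 90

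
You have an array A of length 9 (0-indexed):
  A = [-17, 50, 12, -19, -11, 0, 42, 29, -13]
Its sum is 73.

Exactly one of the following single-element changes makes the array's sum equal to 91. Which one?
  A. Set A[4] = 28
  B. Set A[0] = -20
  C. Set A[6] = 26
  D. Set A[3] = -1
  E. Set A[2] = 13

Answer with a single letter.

Answer: D

Derivation:
Option A: A[4] -11->28, delta=39, new_sum=73+(39)=112
Option B: A[0] -17->-20, delta=-3, new_sum=73+(-3)=70
Option C: A[6] 42->26, delta=-16, new_sum=73+(-16)=57
Option D: A[3] -19->-1, delta=18, new_sum=73+(18)=91 <-- matches target
Option E: A[2] 12->13, delta=1, new_sum=73+(1)=74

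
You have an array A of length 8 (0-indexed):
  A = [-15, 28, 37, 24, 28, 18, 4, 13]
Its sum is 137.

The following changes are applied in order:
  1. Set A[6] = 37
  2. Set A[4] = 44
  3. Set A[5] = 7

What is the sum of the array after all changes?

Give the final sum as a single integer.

Answer: 175

Derivation:
Initial sum: 137
Change 1: A[6] 4 -> 37, delta = 33, sum = 170
Change 2: A[4] 28 -> 44, delta = 16, sum = 186
Change 3: A[5] 18 -> 7, delta = -11, sum = 175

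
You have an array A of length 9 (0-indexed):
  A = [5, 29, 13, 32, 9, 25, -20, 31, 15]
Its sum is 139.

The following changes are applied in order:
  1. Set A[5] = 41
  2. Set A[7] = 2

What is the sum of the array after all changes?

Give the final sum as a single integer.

Initial sum: 139
Change 1: A[5] 25 -> 41, delta = 16, sum = 155
Change 2: A[7] 31 -> 2, delta = -29, sum = 126

Answer: 126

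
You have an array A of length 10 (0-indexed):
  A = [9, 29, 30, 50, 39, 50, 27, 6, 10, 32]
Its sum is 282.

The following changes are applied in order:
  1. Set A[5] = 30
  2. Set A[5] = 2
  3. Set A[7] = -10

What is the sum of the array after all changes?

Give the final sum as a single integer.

Initial sum: 282
Change 1: A[5] 50 -> 30, delta = -20, sum = 262
Change 2: A[5] 30 -> 2, delta = -28, sum = 234
Change 3: A[7] 6 -> -10, delta = -16, sum = 218

Answer: 218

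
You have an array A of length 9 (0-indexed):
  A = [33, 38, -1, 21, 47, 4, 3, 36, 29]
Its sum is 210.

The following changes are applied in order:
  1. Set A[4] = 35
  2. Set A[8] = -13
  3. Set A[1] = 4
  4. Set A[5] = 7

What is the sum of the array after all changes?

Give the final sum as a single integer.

Answer: 125

Derivation:
Initial sum: 210
Change 1: A[4] 47 -> 35, delta = -12, sum = 198
Change 2: A[8] 29 -> -13, delta = -42, sum = 156
Change 3: A[1] 38 -> 4, delta = -34, sum = 122
Change 4: A[5] 4 -> 7, delta = 3, sum = 125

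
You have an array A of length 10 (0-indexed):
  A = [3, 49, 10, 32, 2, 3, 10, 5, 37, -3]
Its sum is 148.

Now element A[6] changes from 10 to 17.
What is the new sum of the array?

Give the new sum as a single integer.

Old value at index 6: 10
New value at index 6: 17
Delta = 17 - 10 = 7
New sum = old_sum + delta = 148 + (7) = 155

Answer: 155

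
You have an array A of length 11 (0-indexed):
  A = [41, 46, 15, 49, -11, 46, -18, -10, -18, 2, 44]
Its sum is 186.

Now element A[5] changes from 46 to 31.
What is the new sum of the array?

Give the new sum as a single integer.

Old value at index 5: 46
New value at index 5: 31
Delta = 31 - 46 = -15
New sum = old_sum + delta = 186 + (-15) = 171

Answer: 171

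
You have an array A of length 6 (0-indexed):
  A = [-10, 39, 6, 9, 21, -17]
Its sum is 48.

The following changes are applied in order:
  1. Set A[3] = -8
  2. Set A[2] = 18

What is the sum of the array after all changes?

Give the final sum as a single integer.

Initial sum: 48
Change 1: A[3] 9 -> -8, delta = -17, sum = 31
Change 2: A[2] 6 -> 18, delta = 12, sum = 43

Answer: 43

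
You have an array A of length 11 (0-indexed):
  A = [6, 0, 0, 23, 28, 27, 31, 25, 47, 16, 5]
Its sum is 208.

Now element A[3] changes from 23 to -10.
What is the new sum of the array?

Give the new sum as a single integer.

Answer: 175

Derivation:
Old value at index 3: 23
New value at index 3: -10
Delta = -10 - 23 = -33
New sum = old_sum + delta = 208 + (-33) = 175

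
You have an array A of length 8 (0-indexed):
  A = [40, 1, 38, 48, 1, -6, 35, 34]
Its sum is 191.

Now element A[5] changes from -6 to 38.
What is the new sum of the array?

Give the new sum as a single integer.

Answer: 235

Derivation:
Old value at index 5: -6
New value at index 5: 38
Delta = 38 - -6 = 44
New sum = old_sum + delta = 191 + (44) = 235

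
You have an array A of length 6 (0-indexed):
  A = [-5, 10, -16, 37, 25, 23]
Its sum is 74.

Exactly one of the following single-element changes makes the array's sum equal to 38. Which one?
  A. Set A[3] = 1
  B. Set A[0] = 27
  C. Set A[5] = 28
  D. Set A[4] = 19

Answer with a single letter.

Answer: A

Derivation:
Option A: A[3] 37->1, delta=-36, new_sum=74+(-36)=38 <-- matches target
Option B: A[0] -5->27, delta=32, new_sum=74+(32)=106
Option C: A[5] 23->28, delta=5, new_sum=74+(5)=79
Option D: A[4] 25->19, delta=-6, new_sum=74+(-6)=68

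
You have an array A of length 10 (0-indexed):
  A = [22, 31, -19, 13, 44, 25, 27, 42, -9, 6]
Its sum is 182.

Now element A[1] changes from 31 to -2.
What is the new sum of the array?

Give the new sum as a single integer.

Old value at index 1: 31
New value at index 1: -2
Delta = -2 - 31 = -33
New sum = old_sum + delta = 182 + (-33) = 149

Answer: 149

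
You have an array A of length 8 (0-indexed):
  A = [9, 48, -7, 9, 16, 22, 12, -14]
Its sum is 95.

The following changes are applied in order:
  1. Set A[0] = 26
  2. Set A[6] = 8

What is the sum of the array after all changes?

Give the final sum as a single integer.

Answer: 108

Derivation:
Initial sum: 95
Change 1: A[0] 9 -> 26, delta = 17, sum = 112
Change 2: A[6] 12 -> 8, delta = -4, sum = 108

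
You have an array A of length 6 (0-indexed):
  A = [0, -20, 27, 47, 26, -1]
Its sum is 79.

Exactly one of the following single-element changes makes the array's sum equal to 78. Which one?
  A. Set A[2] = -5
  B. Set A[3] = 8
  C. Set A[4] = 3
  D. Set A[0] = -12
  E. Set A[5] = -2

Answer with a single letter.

Option A: A[2] 27->-5, delta=-32, new_sum=79+(-32)=47
Option B: A[3] 47->8, delta=-39, new_sum=79+(-39)=40
Option C: A[4] 26->3, delta=-23, new_sum=79+(-23)=56
Option D: A[0] 0->-12, delta=-12, new_sum=79+(-12)=67
Option E: A[5] -1->-2, delta=-1, new_sum=79+(-1)=78 <-- matches target

Answer: E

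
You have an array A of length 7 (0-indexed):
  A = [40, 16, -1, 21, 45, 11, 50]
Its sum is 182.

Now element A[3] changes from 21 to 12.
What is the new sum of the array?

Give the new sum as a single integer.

Old value at index 3: 21
New value at index 3: 12
Delta = 12 - 21 = -9
New sum = old_sum + delta = 182 + (-9) = 173

Answer: 173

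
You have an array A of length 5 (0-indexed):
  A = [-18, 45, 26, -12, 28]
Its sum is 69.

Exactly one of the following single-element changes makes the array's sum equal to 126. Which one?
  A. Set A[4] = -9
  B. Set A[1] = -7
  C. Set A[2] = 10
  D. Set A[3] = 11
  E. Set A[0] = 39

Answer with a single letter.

Answer: E

Derivation:
Option A: A[4] 28->-9, delta=-37, new_sum=69+(-37)=32
Option B: A[1] 45->-7, delta=-52, new_sum=69+(-52)=17
Option C: A[2] 26->10, delta=-16, new_sum=69+(-16)=53
Option D: A[3] -12->11, delta=23, new_sum=69+(23)=92
Option E: A[0] -18->39, delta=57, new_sum=69+(57)=126 <-- matches target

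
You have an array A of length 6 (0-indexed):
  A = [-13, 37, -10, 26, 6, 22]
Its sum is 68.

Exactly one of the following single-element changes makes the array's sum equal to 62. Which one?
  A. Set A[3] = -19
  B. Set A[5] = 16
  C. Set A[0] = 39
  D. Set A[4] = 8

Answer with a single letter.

Option A: A[3] 26->-19, delta=-45, new_sum=68+(-45)=23
Option B: A[5] 22->16, delta=-6, new_sum=68+(-6)=62 <-- matches target
Option C: A[0] -13->39, delta=52, new_sum=68+(52)=120
Option D: A[4] 6->8, delta=2, new_sum=68+(2)=70

Answer: B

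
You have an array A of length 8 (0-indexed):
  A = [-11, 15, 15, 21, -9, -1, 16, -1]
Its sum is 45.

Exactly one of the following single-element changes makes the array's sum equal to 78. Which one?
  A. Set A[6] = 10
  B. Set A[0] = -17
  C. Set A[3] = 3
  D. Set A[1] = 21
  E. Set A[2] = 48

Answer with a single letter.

Answer: E

Derivation:
Option A: A[6] 16->10, delta=-6, new_sum=45+(-6)=39
Option B: A[0] -11->-17, delta=-6, new_sum=45+(-6)=39
Option C: A[3] 21->3, delta=-18, new_sum=45+(-18)=27
Option D: A[1] 15->21, delta=6, new_sum=45+(6)=51
Option E: A[2] 15->48, delta=33, new_sum=45+(33)=78 <-- matches target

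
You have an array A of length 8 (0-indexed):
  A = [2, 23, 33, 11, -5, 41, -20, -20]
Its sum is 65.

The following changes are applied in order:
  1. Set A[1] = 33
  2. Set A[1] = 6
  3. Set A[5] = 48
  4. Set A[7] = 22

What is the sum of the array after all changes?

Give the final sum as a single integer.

Answer: 97

Derivation:
Initial sum: 65
Change 1: A[1] 23 -> 33, delta = 10, sum = 75
Change 2: A[1] 33 -> 6, delta = -27, sum = 48
Change 3: A[5] 41 -> 48, delta = 7, sum = 55
Change 4: A[7] -20 -> 22, delta = 42, sum = 97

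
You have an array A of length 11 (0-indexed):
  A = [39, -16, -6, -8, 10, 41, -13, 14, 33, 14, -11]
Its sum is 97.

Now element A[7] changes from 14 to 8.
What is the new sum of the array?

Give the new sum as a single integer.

Answer: 91

Derivation:
Old value at index 7: 14
New value at index 7: 8
Delta = 8 - 14 = -6
New sum = old_sum + delta = 97 + (-6) = 91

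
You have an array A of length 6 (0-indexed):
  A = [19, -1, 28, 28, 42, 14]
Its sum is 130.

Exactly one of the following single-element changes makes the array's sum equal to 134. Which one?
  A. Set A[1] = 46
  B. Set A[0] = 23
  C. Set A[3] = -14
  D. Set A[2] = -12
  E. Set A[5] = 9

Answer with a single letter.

Option A: A[1] -1->46, delta=47, new_sum=130+(47)=177
Option B: A[0] 19->23, delta=4, new_sum=130+(4)=134 <-- matches target
Option C: A[3] 28->-14, delta=-42, new_sum=130+(-42)=88
Option D: A[2] 28->-12, delta=-40, new_sum=130+(-40)=90
Option E: A[5] 14->9, delta=-5, new_sum=130+(-5)=125

Answer: B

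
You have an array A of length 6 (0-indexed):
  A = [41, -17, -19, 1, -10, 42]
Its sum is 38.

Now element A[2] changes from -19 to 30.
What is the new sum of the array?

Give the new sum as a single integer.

Answer: 87

Derivation:
Old value at index 2: -19
New value at index 2: 30
Delta = 30 - -19 = 49
New sum = old_sum + delta = 38 + (49) = 87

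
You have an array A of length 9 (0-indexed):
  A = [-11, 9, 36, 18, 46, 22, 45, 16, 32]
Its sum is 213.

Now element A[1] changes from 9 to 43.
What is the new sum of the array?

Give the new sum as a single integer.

Old value at index 1: 9
New value at index 1: 43
Delta = 43 - 9 = 34
New sum = old_sum + delta = 213 + (34) = 247

Answer: 247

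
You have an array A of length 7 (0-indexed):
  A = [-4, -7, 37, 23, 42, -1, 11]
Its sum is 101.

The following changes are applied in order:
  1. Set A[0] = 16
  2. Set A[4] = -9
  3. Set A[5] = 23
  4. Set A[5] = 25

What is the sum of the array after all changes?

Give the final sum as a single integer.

Initial sum: 101
Change 1: A[0] -4 -> 16, delta = 20, sum = 121
Change 2: A[4] 42 -> -9, delta = -51, sum = 70
Change 3: A[5] -1 -> 23, delta = 24, sum = 94
Change 4: A[5] 23 -> 25, delta = 2, sum = 96

Answer: 96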